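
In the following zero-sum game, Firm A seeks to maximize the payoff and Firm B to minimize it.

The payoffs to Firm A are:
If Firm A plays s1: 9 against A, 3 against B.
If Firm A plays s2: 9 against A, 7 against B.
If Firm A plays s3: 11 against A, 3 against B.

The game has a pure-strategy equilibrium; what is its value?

7

Row minima: 3, 7, 3 → Firm A's maximin is 7.
Column maxima: 11, 7 → Firm B's minimax is 7.
They coincide at (s2, B), so the value is 7.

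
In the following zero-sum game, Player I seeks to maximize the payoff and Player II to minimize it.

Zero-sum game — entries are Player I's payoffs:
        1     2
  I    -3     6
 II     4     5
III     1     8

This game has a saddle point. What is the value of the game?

4

Row minima: -3, 4, 1 → Player I's maximin is 4.
Column maxima: 4, 8 → Player II's minimax is 4.
They coincide at (II, 1), so the value is 4.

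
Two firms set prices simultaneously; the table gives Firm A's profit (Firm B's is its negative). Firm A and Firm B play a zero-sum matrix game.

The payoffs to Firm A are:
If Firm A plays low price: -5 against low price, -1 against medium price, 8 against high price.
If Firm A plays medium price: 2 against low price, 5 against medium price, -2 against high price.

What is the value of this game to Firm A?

Column medium price is strictly dominated by low price for Firm B (it gives Firm A more in every row).
The remaining 2×2 game on (low price, medium price) × (low price, high price) has no saddle point. Let Firm A play low price with probability p; indifference gives −5p + 2(1−p) = 8p − 2(1−p), so p = 4/17.
Similarly Firm B's optimal q on low price is 10/17, and the value is -5·(10/17) + (8)·(7/17) = 6/17.

6/17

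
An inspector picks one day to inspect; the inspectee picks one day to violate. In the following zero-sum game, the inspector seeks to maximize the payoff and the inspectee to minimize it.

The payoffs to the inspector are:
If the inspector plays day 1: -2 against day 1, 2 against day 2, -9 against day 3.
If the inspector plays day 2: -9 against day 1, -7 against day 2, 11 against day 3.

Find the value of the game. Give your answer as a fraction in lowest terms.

Column day 2 is strictly dominated by day 1 for the inspectee (it gives the inspector more in every row).
The remaining 2×2 game on (day 1, day 2) × (day 1, day 3) has no saddle point. Let the inspector play day 1 with probability p; indifference gives −2p − 9(1−p) = −9p + 11(1−p), so p = 20/27.
Similarly the inspectee's optimal q on day 1 is 20/27, and the value is -2·(20/27) + (-9)·(7/27) = -103/27.

-103/27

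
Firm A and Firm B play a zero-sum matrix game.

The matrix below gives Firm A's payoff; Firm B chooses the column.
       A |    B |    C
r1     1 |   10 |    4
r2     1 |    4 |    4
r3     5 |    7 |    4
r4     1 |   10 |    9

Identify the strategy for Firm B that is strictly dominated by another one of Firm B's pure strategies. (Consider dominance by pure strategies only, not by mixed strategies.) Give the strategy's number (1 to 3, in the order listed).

2

Firm B prefers columns that give Firm A less. Compare B with A: 1 < 10, 1 < 4, 5 < 7, 1 < 10.
So A strictly dominates B for Firm B; B is strictly dominated.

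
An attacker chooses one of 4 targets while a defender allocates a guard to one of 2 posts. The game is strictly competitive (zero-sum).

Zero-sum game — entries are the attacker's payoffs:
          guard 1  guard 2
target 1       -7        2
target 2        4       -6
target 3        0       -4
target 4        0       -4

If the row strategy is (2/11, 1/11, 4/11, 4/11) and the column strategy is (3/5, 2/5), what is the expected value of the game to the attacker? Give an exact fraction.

Against (3/5, 2/5), each row's expected payoff is target 1: -17/5; target 2: 0; target 3: -8/5; target 4: -8/5.
Taking the (2/11, 1/11, 4/11, 4/11)-weighted average: (2/11)·(-17/5) + (1/11)·(0) + (4/11)·(-8/5) + (4/11)·(-8/5) = -98/55.

-98/55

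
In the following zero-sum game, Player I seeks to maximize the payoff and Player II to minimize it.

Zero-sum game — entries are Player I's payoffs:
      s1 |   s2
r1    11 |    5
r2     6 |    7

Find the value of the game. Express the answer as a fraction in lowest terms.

Row minima are 5 and 6, so Player I's maximin is 6; column maxima are 11 and 7, so Player II's minimax is 7. These differ, so the equilibrium is in mixed strategies.
Let Player I play r1 with probability p. Player II is indifferent when 11p + 6(1−p) = 5p + 7(1−p), giving p = 1/7.
Let Player II play s1 with probability q. Player I is indifferent when 11q + 5(1−q) = 6q + 7(1−q), giving q = 2/7.
The value is 11·(2/7) + (5)·(5/7) = 47/7.

47/7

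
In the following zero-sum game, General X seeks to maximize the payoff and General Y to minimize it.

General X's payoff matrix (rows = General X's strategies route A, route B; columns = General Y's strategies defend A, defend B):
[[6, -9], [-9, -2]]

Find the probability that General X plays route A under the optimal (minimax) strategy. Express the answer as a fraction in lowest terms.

Row minima are -9 and -9, so General X's maximin is -9; column maxima are 6 and -2, so General Y's minimax is -2. These differ, so the equilibrium is in mixed strategies.
Let General X play route A with probability p. General Y is indifferent when 6p − 9(1−p) = −9p − 2(1−p), giving p = 7/22.

7/22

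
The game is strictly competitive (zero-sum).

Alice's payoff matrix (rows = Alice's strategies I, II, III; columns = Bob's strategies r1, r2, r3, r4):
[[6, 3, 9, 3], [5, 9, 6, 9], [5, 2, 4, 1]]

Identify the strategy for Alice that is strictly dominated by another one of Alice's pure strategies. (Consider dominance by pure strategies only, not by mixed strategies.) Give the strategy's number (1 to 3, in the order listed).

Compare III with I: 6 > 5, 3 > 2, 9 > 4, 3 > 1.
So I strictly dominates III for Alice; III is strictly dominated.

3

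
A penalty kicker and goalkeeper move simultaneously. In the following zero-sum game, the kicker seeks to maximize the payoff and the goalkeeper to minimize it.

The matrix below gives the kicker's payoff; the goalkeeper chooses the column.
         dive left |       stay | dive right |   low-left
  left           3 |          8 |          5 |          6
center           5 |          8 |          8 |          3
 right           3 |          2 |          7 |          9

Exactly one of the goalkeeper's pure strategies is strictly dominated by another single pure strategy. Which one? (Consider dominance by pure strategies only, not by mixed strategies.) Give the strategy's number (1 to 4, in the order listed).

3

The goalkeeper prefers columns that give the kicker less. Compare dive right with dive left: 3 < 5, 5 < 8, 3 < 7.
So dive left strictly dominates dive right for the goalkeeper; dive right is strictly dominated.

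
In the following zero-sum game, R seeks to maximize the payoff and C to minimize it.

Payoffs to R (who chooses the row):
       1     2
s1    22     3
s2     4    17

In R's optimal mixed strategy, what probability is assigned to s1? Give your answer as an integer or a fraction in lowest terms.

13/32

Row minima are 3 and 4, so R's maximin is 4; column maxima are 22 and 17, so C's minimax is 17. These differ, so the equilibrium is in mixed strategies.
Let R play s1 with probability p. C is indifferent when 22p + 4(1−p) = 3p + 17(1−p), giving p = 13/32.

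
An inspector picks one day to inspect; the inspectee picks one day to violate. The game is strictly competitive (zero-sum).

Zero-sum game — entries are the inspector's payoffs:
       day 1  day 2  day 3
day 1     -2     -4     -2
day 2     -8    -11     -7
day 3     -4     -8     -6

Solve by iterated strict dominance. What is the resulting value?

-4

Row day 2 is strictly dominated by row day 1 (-2>-8, -4>-11, -2>-7); eliminate day 2.
Column day 3 is strictly dominated by day 2 for the inspectee (-4<-2, -8<-6); eliminate day 3.
Row day 3 is strictly dominated by row day 1 (-2>-4, -4>-8); eliminate day 3.
Column day 1 is strictly dominated by day 2 for the inspectee (-4<-2); eliminate day 1.
Only (day 1, day 2) remains, with payoff -4.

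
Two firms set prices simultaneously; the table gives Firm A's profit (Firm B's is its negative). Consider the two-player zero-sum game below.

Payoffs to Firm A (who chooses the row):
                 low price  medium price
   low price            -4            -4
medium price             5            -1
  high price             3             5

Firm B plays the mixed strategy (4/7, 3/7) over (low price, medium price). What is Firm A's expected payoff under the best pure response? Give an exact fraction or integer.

low price: (-4)·(4/7) + (-4)·(3/7) = -4.
medium price: (5)·(4/7) + (-1)·(3/7) = 17/7.
high price: (3)·(4/7) + (5)·(3/7) = 27/7.
The best pure response is high price with expected payoff 27/7.

27/7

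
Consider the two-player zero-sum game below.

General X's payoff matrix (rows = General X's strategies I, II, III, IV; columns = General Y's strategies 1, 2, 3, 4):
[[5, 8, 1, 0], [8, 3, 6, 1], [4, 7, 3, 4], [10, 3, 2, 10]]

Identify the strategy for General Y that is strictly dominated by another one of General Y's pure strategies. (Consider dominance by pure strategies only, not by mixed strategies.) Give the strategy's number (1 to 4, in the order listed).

1

General Y prefers columns that give General X less. Compare 1 with 3: 1 < 5, 6 < 8, 3 < 4, 2 < 10.
So 3 strictly dominates 1 for General Y; 1 is strictly dominated.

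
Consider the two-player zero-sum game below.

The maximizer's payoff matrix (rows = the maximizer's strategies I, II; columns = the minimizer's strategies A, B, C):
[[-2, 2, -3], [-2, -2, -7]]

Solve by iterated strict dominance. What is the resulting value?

Column B is strictly dominated by C for the minimizer (-3<2, -7<-2); eliminate B.
Column A is strictly dominated by C for the minimizer (-3<-2, -7<-2); eliminate A.
Row II is strictly dominated by row I (-3>-7); eliminate II.
Only (I, C) remains, with payoff -3.

-3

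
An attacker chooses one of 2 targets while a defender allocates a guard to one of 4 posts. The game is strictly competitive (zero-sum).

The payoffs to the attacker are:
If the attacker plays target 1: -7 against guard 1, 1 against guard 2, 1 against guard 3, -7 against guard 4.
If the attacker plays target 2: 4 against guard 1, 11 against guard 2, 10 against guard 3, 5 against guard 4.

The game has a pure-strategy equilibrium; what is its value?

Row minima: -7, 4 → the attacker's maximin is 4.
Column maxima: 4, 11, 10, 5 → the defender's minimax is 4.
They coincide at (target 2, guard 1), so the value is 4.

4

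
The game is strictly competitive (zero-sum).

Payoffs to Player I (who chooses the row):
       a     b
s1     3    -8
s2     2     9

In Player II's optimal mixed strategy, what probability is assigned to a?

Row minima are -8 and 2, so Player I's maximin is 2; column maxima are 3 and 9, so Player II's minimax is 3. These differ, so the equilibrium is in mixed strategies.
Let Player II play a with probability q. Player I is indifferent when 3q − 8(1−q) = 2q + 9(1−q), giving q = 17/18.

17/18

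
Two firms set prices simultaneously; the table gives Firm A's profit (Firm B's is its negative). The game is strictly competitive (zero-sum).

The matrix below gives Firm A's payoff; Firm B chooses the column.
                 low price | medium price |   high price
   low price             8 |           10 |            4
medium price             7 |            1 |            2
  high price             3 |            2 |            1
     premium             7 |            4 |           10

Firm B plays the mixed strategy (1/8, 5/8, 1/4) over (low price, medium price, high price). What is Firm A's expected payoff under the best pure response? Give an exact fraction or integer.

low price: (8)·(1/8) + (10)·(5/8) + (4)·(1/4) = 33/4.
medium price: (7)·(1/8) + (1)·(5/8) + (2)·(1/4) = 2.
high price: (3)·(1/8) + (2)·(5/8) + (1)·(1/4) = 15/8.
premium: (7)·(1/8) + (4)·(5/8) + (10)·(1/4) = 47/8.
The best pure response is low price with expected payoff 33/4.

33/4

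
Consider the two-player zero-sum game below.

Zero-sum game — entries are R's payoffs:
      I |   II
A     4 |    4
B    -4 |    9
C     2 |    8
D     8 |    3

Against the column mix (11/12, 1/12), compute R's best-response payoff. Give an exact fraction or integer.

A: (4)·(11/12) + (4)·(1/12) = 4.
B: (-4)·(11/12) + (9)·(1/12) = -35/12.
C: (2)·(11/12) + (8)·(1/12) = 5/2.
D: (8)·(11/12) + (3)·(1/12) = 91/12.
The best pure response is D with expected payoff 91/12.

91/12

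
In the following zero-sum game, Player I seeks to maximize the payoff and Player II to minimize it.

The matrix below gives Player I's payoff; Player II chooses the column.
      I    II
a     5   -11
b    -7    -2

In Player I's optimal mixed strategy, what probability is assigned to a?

5/21

Row minima are -11 and -7, so Player I's maximin is -7; column maxima are 5 and -2, so Player II's minimax is -2. These differ, so the equilibrium is in mixed strategies.
Let Player I play a with probability p. Player II is indifferent when 5p − 7(1−p) = −11p − 2(1−p), giving p = 5/21.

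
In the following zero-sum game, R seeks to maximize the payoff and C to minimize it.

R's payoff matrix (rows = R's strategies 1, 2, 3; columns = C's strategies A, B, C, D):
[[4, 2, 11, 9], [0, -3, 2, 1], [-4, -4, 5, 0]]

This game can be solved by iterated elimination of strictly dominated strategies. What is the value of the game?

Row 2 is strictly dominated by row 1 (4>0, 2>-3, 11>2, 9>1); eliminate 2.
Row 3 is strictly dominated by row 1 (4>-4, 2>-4, 11>5, 9>0); eliminate 3.
Column C is strictly dominated by A for C (4<11); eliminate C.
Column A is strictly dominated by B for C (2<4); eliminate A.
Column D is strictly dominated by B for C (2<9); eliminate D.
Only (1, B) remains, with payoff 2.

2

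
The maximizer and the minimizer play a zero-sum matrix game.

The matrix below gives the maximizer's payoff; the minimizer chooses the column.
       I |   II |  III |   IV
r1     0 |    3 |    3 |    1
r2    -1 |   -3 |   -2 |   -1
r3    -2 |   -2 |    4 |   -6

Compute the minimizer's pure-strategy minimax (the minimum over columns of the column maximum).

The worst case (largest entry) in each column is I: 0, II: 3, III: 4, IV: 1.
The best (smallest) of these is 0.

0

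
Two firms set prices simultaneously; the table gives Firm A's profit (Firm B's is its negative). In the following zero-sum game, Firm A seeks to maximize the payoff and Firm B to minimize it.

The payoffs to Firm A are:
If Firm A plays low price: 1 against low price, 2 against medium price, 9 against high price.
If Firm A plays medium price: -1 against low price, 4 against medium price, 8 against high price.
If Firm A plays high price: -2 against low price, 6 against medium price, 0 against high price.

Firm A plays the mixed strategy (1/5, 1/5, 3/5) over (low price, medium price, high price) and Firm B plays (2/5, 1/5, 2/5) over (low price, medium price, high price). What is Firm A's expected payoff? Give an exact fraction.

Against (2/5, 1/5, 2/5), each row's expected payoff is low price: 22/5; medium price: 18/5; high price: 2/5.
Taking the (1/5, 1/5, 3/5)-weighted average: (1/5)·(22/5) + (1/5)·(18/5) + (3/5)·(2/5) = 46/25.

46/25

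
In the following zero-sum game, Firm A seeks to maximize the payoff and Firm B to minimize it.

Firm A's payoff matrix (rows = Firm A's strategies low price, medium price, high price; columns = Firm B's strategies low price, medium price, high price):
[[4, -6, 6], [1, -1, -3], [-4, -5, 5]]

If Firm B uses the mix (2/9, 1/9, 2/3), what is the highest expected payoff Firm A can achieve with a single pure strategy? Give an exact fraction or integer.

38/9

low price: (4)·(2/9) + (-6)·(1/9) + (6)·(2/3) = 38/9.
medium price: (1)·(2/9) + (-1)·(1/9) + (-3)·(2/3) = -17/9.
high price: (-4)·(2/9) + (-5)·(1/9) + (5)·(2/3) = 17/9.
The best pure response is low price with expected payoff 38/9.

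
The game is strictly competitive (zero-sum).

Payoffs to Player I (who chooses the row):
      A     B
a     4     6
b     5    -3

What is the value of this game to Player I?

21/5

Row minima are 4 and -3, so Player I's maximin is 4; column maxima are 5 and 6, so Player II's minimax is 5. These differ, so the equilibrium is in mixed strategies.
Let Player I play a with probability p. Player II is indifferent when 4p + 5(1−p) = 6p − 3(1−p), giving p = 4/5.
Let Player II play A with probability q. Player I is indifferent when 4q + 6(1−q) = 5q − 3(1−q), giving q = 9/10.
The value is 4·(9/10) + (6)·(1/10) = 21/5.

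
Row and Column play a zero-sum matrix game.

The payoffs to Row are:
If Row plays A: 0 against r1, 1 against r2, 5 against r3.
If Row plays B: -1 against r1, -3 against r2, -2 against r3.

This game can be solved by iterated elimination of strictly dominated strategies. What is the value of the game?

Column r3 is strictly dominated by r2 for Column (1<5, -3<-2); eliminate r3.
Row B is strictly dominated by row A (0>-1, 1>-3); eliminate B.
Column r2 is strictly dominated by r1 for Column (0<1); eliminate r2.
Only (A, r1) remains, with payoff 0.

0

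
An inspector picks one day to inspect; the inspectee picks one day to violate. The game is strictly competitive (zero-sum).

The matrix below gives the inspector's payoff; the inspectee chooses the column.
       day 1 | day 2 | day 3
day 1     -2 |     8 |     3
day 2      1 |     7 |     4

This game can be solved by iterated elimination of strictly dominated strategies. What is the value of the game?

Column day 3 is strictly dominated by day 1 for the inspectee (-2<3, 1<4); eliminate day 3.
Column day 2 is strictly dominated by day 1 for the inspectee (-2<8, 1<7); eliminate day 2.
Row day 1 is strictly dominated by row day 2 (1>-2); eliminate day 1.
Only (day 2, day 1) remains, with payoff 1.

1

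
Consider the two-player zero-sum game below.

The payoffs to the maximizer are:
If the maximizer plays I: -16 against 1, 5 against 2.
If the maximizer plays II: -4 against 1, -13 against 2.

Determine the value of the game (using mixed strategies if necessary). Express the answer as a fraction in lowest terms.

Row minima are -16 and -13, so the maximizer's maximin is -13; column maxima are -4 and 5, so the minimizer's minimax is -4. These differ, so the equilibrium is in mixed strategies.
Let the maximizer play I with probability p. The minimizer is indifferent when −16p − 4(1−p) = 5p − 13(1−p), giving p = 3/10.
Let the minimizer play 1 with probability q. The maximizer is indifferent when −16q + 5(1−q) = −4q − 13(1−q), giving q = 3/5.
The value is -16·(3/5) + (5)·(2/5) = -38/5.

-38/5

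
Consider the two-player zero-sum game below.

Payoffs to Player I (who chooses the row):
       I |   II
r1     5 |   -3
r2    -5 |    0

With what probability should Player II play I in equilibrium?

Row minima are -3 and -5, so Player I's maximin is -3; column maxima are 5 and 0, so Player II's minimax is 0. These differ, so the equilibrium is in mixed strategies.
Let Player II play I with probability q. Player I is indifferent when 5q − 3(1−q) = −5q, giving q = 3/13.

3/13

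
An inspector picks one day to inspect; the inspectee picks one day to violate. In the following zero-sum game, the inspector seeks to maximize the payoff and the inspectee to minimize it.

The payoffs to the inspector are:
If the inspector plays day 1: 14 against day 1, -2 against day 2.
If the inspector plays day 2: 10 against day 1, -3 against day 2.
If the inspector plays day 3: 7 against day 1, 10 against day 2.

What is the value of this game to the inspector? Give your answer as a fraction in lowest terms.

Row day 2 is strictly dominated by row day 1, so the inspector never plays it.
The remaining 2×2 game on (day 1, day 3) × (day 1, day 2) has no saddle point. Let the inspector play day 1 with probability p; indifference gives 14p + 7(1−p) = −2p + 10(1−p), so p = 3/19.
Similarly the inspectee's optimal q on day 1 is 12/19, and the value is 14·(12/19) + (-2)·(7/19) = 154/19.

154/19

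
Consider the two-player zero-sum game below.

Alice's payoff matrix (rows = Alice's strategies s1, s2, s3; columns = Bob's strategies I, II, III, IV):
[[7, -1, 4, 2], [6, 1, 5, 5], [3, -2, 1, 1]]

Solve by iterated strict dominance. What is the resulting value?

Row s3 is strictly dominated by row s1 (7>3, -1>-2, 4>1, 2>1); eliminate s3.
Column I is strictly dominated by II for Bob (-1<7, 1<6); eliminate I.
Row s1 is strictly dominated by row s2 (1>-1, 5>4, 5>2); eliminate s1.
Column III is strictly dominated by II for Bob (1<5); eliminate III.
Column IV is strictly dominated by II for Bob (1<5); eliminate IV.
Only (s2, II) remains, with payoff 1.

1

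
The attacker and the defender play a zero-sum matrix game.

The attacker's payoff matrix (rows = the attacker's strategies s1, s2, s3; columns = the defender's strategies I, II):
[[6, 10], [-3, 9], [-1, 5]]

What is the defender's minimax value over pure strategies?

6

The worst case (largest entry) in each column is I: 6, II: 10.
The best (smallest) of these is 6.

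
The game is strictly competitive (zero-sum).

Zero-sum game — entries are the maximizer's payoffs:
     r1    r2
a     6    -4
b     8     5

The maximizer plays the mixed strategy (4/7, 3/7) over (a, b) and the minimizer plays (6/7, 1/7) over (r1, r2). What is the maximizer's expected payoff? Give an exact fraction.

Against (6/7, 1/7), each row's expected payoff is a: 32/7; b: 53/7.
Taking the (4/7, 3/7)-weighted average: (4/7)·(32/7) + (3/7)·(53/7) = 41/7.

41/7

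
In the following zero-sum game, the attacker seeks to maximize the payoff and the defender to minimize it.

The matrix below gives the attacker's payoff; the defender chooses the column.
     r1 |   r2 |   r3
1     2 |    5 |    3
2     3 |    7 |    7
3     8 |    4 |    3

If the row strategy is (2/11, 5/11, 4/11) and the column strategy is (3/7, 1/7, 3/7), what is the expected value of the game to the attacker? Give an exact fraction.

373/77

Against (3/7, 1/7, 3/7), each row's expected payoff is 1: 20/7; 2: 37/7; 3: 37/7.
Taking the (2/11, 5/11, 4/11)-weighted average: (2/11)·(20/7) + (5/11)·(37/7) + (4/11)·(37/7) = 373/77.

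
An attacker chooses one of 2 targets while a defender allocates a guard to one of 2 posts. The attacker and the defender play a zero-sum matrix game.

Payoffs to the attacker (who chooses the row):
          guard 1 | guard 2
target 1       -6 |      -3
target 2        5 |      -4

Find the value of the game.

Row minima are -6 and -4, so the attacker's maximin is -4; column maxima are 5 and -3, so the defender's minimax is -3. These differ, so the equilibrium is in mixed strategies.
Let the attacker play target 1 with probability p. The defender is indifferent when −6p + 5(1−p) = −3p − 4(1−p), giving p = 3/4.
Let the defender play guard 1 with probability q. The attacker is indifferent when −6q − 3(1−q) = 5q − 4(1−q), giving q = 1/12.
The value is -6·(1/12) + (-3)·(11/12) = -13/4.

-13/4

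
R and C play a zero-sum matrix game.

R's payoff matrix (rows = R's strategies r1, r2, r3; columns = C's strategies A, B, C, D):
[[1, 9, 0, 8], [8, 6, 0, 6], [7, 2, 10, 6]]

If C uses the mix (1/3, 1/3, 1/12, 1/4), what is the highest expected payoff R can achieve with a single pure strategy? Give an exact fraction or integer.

r1: (1)·(1/3) + (9)·(1/3) + (0)·(1/12) + (8)·(1/4) = 16/3.
r2: (8)·(1/3) + (6)·(1/3) + (0)·(1/12) + (6)·(1/4) = 37/6.
r3: (7)·(1/3) + (2)·(1/3) + (10)·(1/12) + (6)·(1/4) = 16/3.
The best pure response is r2 with expected payoff 37/6.

37/6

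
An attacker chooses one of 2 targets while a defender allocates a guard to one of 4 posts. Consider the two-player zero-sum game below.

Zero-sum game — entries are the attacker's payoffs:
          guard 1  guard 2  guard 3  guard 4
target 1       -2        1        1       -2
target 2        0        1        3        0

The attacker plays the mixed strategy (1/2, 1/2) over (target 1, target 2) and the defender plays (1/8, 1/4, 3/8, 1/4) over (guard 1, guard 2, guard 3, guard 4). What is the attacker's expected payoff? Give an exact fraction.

Against (1/8, 1/4, 3/8, 1/4), each row's expected payoff is target 1: -1/8; target 2: 11/8.
Taking the (1/2, 1/2)-weighted average: (1/2)·(-1/8) + (1/2)·(11/8) = 5/8.

5/8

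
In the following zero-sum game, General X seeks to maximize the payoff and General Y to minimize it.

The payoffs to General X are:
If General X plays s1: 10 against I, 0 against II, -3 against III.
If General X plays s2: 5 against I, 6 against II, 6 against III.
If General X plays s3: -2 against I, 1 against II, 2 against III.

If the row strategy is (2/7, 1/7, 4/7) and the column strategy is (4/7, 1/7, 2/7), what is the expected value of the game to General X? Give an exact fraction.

94/49

Against (4/7, 1/7, 2/7), each row's expected payoff is s1: 34/7; s2: 38/7; s3: -3/7.
Taking the (2/7, 1/7, 4/7)-weighted average: (2/7)·(34/7) + (1/7)·(38/7) + (4/7)·(-3/7) = 94/49.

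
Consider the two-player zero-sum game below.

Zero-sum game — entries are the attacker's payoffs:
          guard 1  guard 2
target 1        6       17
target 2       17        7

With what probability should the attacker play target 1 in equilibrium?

Row minima are 6 and 7, so the attacker's maximin is 7; column maxima are 17 and 17, so the defender's minimax is 17. These differ, so the equilibrium is in mixed strategies.
Let the attacker play target 1 with probability p. The defender is indifferent when 6p + 17(1−p) = 17p + 7(1−p), giving p = 10/21.

10/21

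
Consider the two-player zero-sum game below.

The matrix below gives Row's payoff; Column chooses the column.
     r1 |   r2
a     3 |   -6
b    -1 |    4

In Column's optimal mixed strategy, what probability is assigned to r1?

5/7

Row minima are -6 and -1, so Row's maximin is -1; column maxima are 3 and 4, so Column's minimax is 3. These differ, so the equilibrium is in mixed strategies.
Let Column play r1 with probability q. Row is indifferent when 3q − 6(1−q) = −q + 4(1−q), giving q = 5/7.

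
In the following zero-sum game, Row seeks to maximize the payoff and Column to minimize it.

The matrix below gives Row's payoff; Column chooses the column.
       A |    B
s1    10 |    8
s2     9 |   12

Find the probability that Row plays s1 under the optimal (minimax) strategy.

Row minima are 8 and 9, so Row's maximin is 9; column maxima are 10 and 12, so Column's minimax is 10. These differ, so the equilibrium is in mixed strategies.
Let Row play s1 with probability p. Column is indifferent when 10p + 9(1−p) = 8p + 12(1−p), giving p = 3/5.

3/5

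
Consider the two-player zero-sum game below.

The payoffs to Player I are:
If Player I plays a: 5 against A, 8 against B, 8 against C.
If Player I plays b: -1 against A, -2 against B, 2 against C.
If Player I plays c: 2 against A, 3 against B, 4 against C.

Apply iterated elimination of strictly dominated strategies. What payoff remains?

Row b is strictly dominated by row a (5>-1, 8>-2, 8>2); eliminate b.
Column C is strictly dominated by A for Player II (5<8, 2<4); eliminate C.
Column B is strictly dominated by A for Player II (5<8, 2<3); eliminate B.
Row c is strictly dominated by row a (5>2); eliminate c.
Only (a, A) remains, with payoff 5.

5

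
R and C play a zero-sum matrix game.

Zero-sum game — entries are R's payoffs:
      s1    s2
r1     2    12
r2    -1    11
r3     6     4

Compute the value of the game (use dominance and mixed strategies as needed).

Row r2 is strictly dominated by row r1, so R never plays it.
The remaining 2×2 game on (r1, r3) × (s1, s2) has no saddle point. Let R play r1 with probability p; indifference gives 2p + 6(1−p) = 12p + 4(1−p), so p = 1/6.
Similarly C's optimal q on s1 is 2/3, and the value is 2·(2/3) + (12)·(1/3) = 16/3.

16/3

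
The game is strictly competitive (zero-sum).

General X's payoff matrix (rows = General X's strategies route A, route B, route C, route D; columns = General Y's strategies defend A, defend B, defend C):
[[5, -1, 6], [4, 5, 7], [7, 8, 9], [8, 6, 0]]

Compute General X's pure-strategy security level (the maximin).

The worst-case payoff for each row is route A: -1, route B: 4, route C: 7, route D: 0.
The best of these is 7.

7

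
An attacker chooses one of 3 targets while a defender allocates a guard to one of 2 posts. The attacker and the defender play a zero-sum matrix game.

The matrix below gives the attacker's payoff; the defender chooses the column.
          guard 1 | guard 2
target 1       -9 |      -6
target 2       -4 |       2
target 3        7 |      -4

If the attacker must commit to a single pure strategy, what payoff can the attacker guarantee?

The worst-case payoff for each row is target 1: -9, target 2: -4, target 3: -4.
The best of these is -4.

-4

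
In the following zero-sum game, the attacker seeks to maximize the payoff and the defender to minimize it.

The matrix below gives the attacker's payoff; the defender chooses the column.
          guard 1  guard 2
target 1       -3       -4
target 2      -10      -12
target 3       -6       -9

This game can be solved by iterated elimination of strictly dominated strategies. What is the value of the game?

-4

Column guard 1 is strictly dominated by guard 2 for the defender (-4<-3, -12<-10, -9<-6); eliminate guard 1.
Row target 2 is strictly dominated by row target 1 (-4>-12); eliminate target 2.
Row target 3 is strictly dominated by row target 1 (-4>-9); eliminate target 3.
Only (target 1, guard 2) remains, with payoff -4.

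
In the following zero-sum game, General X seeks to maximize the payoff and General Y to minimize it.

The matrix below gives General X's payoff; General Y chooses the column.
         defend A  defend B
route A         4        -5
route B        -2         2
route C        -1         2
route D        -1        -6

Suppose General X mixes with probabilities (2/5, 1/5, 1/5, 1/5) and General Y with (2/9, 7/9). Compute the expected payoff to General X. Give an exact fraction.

-76/45

Against (2/9, 7/9), each row's expected payoff is route A: -3; route B: 10/9; route C: 4/3; route D: -44/9.
Taking the (2/5, 1/5, 1/5, 1/5)-weighted average: (2/5)·(-3) + (1/5)·(10/9) + (1/5)·(4/3) + (1/5)·(-44/9) = -76/45.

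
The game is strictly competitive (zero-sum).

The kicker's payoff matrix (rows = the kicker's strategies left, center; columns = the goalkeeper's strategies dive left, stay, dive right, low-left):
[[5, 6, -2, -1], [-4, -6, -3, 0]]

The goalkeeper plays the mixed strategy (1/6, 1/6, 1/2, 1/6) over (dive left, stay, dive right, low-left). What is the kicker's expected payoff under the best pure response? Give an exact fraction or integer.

2/3

left: (5)·(1/6) + (6)·(1/6) + (-2)·(1/2) + (-1)·(1/6) = 2/3.
center: (-4)·(1/6) + (-6)·(1/6) + (-3)·(1/2) + (0)·(1/6) = -19/6.
The best pure response is left with expected payoff 2/3.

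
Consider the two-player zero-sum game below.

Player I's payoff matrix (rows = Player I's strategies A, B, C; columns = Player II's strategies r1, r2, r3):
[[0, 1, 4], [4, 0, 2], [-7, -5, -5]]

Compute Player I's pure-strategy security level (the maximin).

The worst-case payoff for each row is A: 0, B: 0, C: -7.
The best of these is 0.

0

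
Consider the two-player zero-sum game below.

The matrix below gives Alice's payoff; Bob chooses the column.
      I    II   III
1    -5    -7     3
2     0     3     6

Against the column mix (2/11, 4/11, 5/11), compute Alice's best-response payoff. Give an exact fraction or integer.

42/11

1: (-5)·(2/11) + (-7)·(4/11) + (3)·(5/11) = -23/11.
2: (0)·(2/11) + (3)·(4/11) + (6)·(5/11) = 42/11.
The best pure response is 2 with expected payoff 42/11.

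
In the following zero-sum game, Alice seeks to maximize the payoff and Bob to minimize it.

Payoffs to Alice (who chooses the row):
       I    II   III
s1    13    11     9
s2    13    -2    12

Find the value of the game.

75/8

Column I is strictly dominated by III for Bob (it gives Alice more in every row).
The remaining 2×2 game on (s1, s2) × (II, III) has no saddle point. Let Alice play s1 with probability p; indifference gives 11p − 2(1−p) = 9p + 12(1−p), so p = 7/8.
Similarly Bob's optimal q on II is 3/16, and the value is 11·(3/16) + (9)·(13/16) = 75/8.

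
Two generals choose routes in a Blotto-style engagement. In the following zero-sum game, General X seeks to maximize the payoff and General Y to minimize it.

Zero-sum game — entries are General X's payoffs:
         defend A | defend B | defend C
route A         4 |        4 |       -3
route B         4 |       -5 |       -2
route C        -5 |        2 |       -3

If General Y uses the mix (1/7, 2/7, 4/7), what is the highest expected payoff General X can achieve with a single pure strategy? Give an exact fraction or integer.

0

route A: (4)·(1/7) + (4)·(2/7) + (-3)·(4/7) = 0.
route B: (4)·(1/7) + (-5)·(2/7) + (-2)·(4/7) = -2.
route C: (-5)·(1/7) + (2)·(2/7) + (-3)·(4/7) = -13/7.
The best pure response is route A with expected payoff 0.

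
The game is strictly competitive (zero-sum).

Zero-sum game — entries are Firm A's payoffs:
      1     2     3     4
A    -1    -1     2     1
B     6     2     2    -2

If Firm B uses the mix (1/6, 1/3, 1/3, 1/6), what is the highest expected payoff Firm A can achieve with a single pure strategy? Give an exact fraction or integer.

A: (-1)·(1/6) + (-1)·(1/3) + (2)·(1/3) + (1)·(1/6) = 1/3.
B: (6)·(1/6) + (2)·(1/3) + (2)·(1/3) + (-2)·(1/6) = 2.
The best pure response is B with expected payoff 2.

2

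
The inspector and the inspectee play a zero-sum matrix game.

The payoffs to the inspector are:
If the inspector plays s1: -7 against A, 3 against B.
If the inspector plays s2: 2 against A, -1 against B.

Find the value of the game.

Row minima are -7 and -1, so the inspector's maximin is -1; column maxima are 2 and 3, so the inspectee's minimax is 2. These differ, so the equilibrium is in mixed strategies.
Let the inspector play s1 with probability p. The inspectee is indifferent when −7p + 2(1−p) = 3p − (1−p), giving p = 3/13.
Let the inspectee play A with probability q. The inspector is indifferent when −7q + 3(1−q) = 2q − (1−q), giving q = 4/13.
The value is -7·(4/13) + (3)·(9/13) = -1/13.

-1/13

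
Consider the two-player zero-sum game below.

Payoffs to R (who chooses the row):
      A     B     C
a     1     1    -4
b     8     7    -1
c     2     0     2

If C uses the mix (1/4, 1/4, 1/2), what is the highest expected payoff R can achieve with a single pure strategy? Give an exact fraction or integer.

13/4

a: (1)·(1/4) + (1)·(1/4) + (-4)·(1/2) = -3/2.
b: (8)·(1/4) + (7)·(1/4) + (-1)·(1/2) = 13/4.
c: (2)·(1/4) + (0)·(1/4) + (2)·(1/2) = 3/2.
The best pure response is b with expected payoff 13/4.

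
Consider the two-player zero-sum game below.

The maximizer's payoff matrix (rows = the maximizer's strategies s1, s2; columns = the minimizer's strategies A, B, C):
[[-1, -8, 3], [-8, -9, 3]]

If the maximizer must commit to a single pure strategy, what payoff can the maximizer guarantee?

The worst-case payoff for each row is s1: -8, s2: -9.
The best of these is -8.

-8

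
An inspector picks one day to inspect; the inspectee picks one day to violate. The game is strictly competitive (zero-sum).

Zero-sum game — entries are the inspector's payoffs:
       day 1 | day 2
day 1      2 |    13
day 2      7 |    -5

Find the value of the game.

Row minima are 2 and -5, so the inspector's maximin is 2; column maxima are 7 and 13, so the inspectee's minimax is 7. These differ, so the equilibrium is in mixed strategies.
Let the inspector play day 1 with probability p. The inspectee is indifferent when 2p + 7(1−p) = 13p − 5(1−p), giving p = 12/23.
Let the inspectee play day 1 with probability q. The inspector is indifferent when 2q + 13(1−q) = 7q − 5(1−q), giving q = 18/23.
The value is 2·(18/23) + (13)·(5/23) = 101/23.

101/23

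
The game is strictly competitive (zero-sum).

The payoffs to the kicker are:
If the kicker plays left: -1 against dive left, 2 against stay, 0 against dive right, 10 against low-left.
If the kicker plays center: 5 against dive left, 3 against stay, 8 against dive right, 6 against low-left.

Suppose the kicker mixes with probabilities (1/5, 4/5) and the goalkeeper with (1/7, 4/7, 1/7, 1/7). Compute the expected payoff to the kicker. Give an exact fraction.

Against (1/7, 4/7, 1/7, 1/7), each row's expected payoff is left: 17/7; center: 31/7.
Taking the (1/5, 4/5)-weighted average: (1/5)·(17/7) + (4/5)·(31/7) = 141/35.

141/35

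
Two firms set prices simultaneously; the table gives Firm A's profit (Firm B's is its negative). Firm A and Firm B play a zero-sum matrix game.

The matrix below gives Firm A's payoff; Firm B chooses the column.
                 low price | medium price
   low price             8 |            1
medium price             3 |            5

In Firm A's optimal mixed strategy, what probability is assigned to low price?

Row minima are 1 and 3, so Firm A's maximin is 3; column maxima are 8 and 5, so Firm B's minimax is 5. These differ, so the equilibrium is in mixed strategies.
Let Firm A play low price with probability p. Firm B is indifferent when 8p + 3(1−p) = p + 5(1−p), giving p = 2/9.

2/9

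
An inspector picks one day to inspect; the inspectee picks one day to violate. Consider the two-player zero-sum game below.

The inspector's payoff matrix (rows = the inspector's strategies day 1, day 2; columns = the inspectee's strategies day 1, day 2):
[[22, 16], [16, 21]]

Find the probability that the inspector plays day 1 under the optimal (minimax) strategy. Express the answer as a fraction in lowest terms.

Row minima are 16 and 16, so the inspector's maximin is 16; column maxima are 22 and 21, so the inspectee's minimax is 21. These differ, so the equilibrium is in mixed strategies.
Let the inspector play day 1 with probability p. The inspectee is indifferent when 22p + 16(1−p) = 16p + 21(1−p), giving p = 5/11.

5/11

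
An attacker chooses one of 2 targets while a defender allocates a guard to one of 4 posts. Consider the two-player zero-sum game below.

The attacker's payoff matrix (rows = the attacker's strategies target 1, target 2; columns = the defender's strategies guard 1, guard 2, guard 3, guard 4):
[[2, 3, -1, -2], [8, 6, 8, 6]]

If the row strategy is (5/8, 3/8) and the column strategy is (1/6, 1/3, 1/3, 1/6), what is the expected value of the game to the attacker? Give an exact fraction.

73/24

Against (1/6, 1/3, 1/3, 1/6), each row's expected payoff is target 1: 2/3; target 2: 7.
Taking the (5/8, 3/8)-weighted average: (5/8)·(2/3) + (3/8)·(7) = 73/24.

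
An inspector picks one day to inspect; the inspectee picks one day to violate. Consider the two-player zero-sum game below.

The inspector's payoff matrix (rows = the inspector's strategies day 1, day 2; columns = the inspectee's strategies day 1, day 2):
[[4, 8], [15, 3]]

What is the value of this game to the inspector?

Row minima are 4 and 3, so the inspector's maximin is 4; column maxima are 15 and 8, so the inspectee's minimax is 8. These differ, so the equilibrium is in mixed strategies.
Let the inspector play day 1 with probability p. The inspectee is indifferent when 4p + 15(1−p) = 8p + 3(1−p), giving p = 3/4.
Let the inspectee play day 1 with probability q. The inspector is indifferent when 4q + 8(1−q) = 15q + 3(1−q), giving q = 5/16.
The value is 4·(5/16) + (8)·(11/16) = 27/4.

27/4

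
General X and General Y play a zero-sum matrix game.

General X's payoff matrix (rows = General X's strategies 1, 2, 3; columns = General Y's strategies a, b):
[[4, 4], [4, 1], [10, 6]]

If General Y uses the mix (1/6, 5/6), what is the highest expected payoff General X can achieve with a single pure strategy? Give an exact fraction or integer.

1: (4)·(1/6) + (4)·(5/6) = 4.
2: (4)·(1/6) + (1)·(5/6) = 3/2.
3: (10)·(1/6) + (6)·(5/6) = 20/3.
The best pure response is 3 with expected payoff 20/3.

20/3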